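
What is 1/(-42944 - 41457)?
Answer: -1/84401 ≈ -1.1848e-5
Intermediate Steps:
1/(-42944 - 41457) = 1/(-84401) = -1/84401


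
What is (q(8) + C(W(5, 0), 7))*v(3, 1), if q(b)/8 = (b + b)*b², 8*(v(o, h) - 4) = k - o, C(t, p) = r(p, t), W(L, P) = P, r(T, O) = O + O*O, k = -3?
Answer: 26624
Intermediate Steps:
r(T, O) = O + O²
C(t, p) = t*(1 + t)
v(o, h) = 29/8 - o/8 (v(o, h) = 4 + (-3 - o)/8 = 4 + (-3/8 - o/8) = 29/8 - o/8)
q(b) = 16*b³ (q(b) = 8*((b + b)*b²) = 8*((2*b)*b²) = 8*(2*b³) = 16*b³)
(q(8) + C(W(5, 0), 7))*v(3, 1) = (16*8³ + 0*(1 + 0))*(29/8 - ⅛*3) = (16*512 + 0*1)*(29/8 - 3/8) = (8192 + 0)*(13/4) = 8192*(13/4) = 26624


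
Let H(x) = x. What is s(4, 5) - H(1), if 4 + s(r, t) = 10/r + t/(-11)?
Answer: -65/22 ≈ -2.9545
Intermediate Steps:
s(r, t) = -4 + 10/r - t/11 (s(r, t) = -4 + (10/r + t/(-11)) = -4 + (10/r + t*(-1/11)) = -4 + (10/r - t/11) = -4 + 10/r - t/11)
s(4, 5) - H(1) = (-4 + 10/4 - 1/11*5) - 1*1 = (-4 + 10*(¼) - 5/11) - 1 = (-4 + 5/2 - 5/11) - 1 = -43/22 - 1 = -65/22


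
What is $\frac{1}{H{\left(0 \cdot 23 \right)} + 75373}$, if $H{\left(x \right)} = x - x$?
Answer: $\frac{1}{75373} \approx 1.3267 \cdot 10^{-5}$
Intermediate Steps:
$H{\left(x \right)} = 0$
$\frac{1}{H{\left(0 \cdot 23 \right)} + 75373} = \frac{1}{0 + 75373} = \frac{1}{75373}$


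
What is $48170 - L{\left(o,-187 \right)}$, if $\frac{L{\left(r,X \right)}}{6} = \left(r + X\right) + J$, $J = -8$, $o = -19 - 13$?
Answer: $49532$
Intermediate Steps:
$o = -32$
$L{\left(r,X \right)} = -48 + 6 X + 6 r$ ($L{\left(r,X \right)} = 6 \left(\left(r + X\right) - 8\right) = 6 \left(\left(X + r\right) - 8\right) = 6 \left(-8 + X + r\right) = -48 + 6 X + 6 r$)
$48170 - L{\left(o,-187 \right)} = 48170 - \left(-48 + 6 \left(-187\right) + 6 \left(-32\right)\right) = 48170 - \left(-48 - 1122 - 192\right) = 48170 - -1362 = 48170 + 1362 = 49532$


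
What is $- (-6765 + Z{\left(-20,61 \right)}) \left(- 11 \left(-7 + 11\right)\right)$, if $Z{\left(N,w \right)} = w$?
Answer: $-294976$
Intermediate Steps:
$- (-6765 + Z{\left(-20,61 \right)}) \left(- 11 \left(-7 + 11\right)\right) = - (-6765 + 61) \left(- 11 \left(-7 + 11\right)\right) = \left(-1\right) \left(-6704\right) \left(\left(-11\right) 4\right) = 6704 \left(-44\right) = -294976$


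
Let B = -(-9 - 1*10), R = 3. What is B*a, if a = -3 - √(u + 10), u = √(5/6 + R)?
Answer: -57 - 19*√(360 + 6*√138)/6 ≈ -122.70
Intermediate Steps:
B = 19 (B = -(-9 - 10) = -1*(-19) = 19)
u = √138/6 (u = √(5/6 + 3) = √(5*(⅙) + 3) = √(⅚ + 3) = √(23/6) = √138/6 ≈ 1.9579)
a = -3 - √(10 + √138/6) (a = -3 - √(√138/6 + 10) = -3 - √(10 + √138/6) ≈ -6.4580)
B*a = 19*(-3 - √(360 + 6*√138)/6) = -57 - 19*√(360 + 6*√138)/6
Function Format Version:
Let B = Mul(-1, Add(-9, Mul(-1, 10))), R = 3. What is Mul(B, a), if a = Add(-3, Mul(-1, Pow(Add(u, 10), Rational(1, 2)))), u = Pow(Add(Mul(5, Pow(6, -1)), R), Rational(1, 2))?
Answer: Add(-57, Mul(Rational(-19, 6), Pow(Add(360, Mul(6, Pow(138, Rational(1, 2)))), Rational(1, 2)))) ≈ -122.70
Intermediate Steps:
B = 19 (B = Mul(-1, Add(-9, -10)) = Mul(-1, -19) = 19)
u = Mul(Rational(1, 6), Pow(138, Rational(1, 2))) (u = Pow(Add(Mul(5, Pow(6, -1)), 3), Rational(1, 2)) = Pow(Add(Mul(5, Rational(1, 6)), 3), Rational(1, 2)) = Pow(Add(Rational(5, 6), 3), Rational(1, 2)) = Pow(Rational(23, 6), Rational(1, 2)) = Mul(Rational(1, 6), Pow(138, Rational(1, 2))) ≈ 1.9579)
a = Add(-3, Mul(-1, Pow(Add(10, Mul(Rational(1, 6), Pow(138, Rational(1, 2)))), Rational(1, 2)))) (a = Add(-3, Mul(-1, Pow(Add(Mul(Rational(1, 6), Pow(138, Rational(1, 2))), 10), Rational(1, 2)))) = Add(-3, Mul(-1, Pow(Add(10, Mul(Rational(1, 6), Pow(138, Rational(1, 2)))), Rational(1, 2)))) ≈ -6.4580)
Mul(B, a) = Mul(19, Add(-3, Mul(Rational(-1, 6), Pow(Add(360, Mul(6, Pow(138, Rational(1, 2)))), Rational(1, 2))))) = Add(-57, Mul(Rational(-19, 6), Pow(Add(360, Mul(6, Pow(138, Rational(1, 2)))), Rational(1, 2))))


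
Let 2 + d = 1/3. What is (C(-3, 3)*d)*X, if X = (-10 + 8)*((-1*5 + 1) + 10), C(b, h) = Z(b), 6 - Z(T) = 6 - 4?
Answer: 80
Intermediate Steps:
Z(T) = 4 (Z(T) = 6 - (6 - 4) = 6 - 1*2 = 6 - 2 = 4)
C(b, h) = 4
X = -12 (X = -2*((-5 + 1) + 10) = -2*(-4 + 10) = -2*6 = -12)
d = -5/3 (d = -2 + 1/3 = -2 + ⅓ = -5/3 ≈ -1.6667)
(C(-3, 3)*d)*X = (4*(-5/3))*(-12) = -20/3*(-12) = 80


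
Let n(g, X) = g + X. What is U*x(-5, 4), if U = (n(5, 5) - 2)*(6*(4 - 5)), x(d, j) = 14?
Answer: -672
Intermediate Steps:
n(g, X) = X + g
U = -48 (U = ((5 + 5) - 2)*(6*(4 - 5)) = (10 - 2)*(6*(-1)) = 8*(-6) = -48)
U*x(-5, 4) = -48*14 = -672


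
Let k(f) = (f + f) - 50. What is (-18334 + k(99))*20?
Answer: -363720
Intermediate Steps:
k(f) = -50 + 2*f (k(f) = 2*f - 50 = -50 + 2*f)
(-18334 + k(99))*20 = (-18334 + (-50 + 2*99))*20 = (-18334 + (-50 + 198))*20 = (-18334 + 148)*20 = -18186*20 = -363720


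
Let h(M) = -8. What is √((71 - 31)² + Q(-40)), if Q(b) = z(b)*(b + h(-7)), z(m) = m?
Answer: 8*√55 ≈ 59.330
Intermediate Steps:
Q(b) = b*(-8 + b) (Q(b) = b*(b - 8) = b*(-8 + b))
√((71 - 31)² + Q(-40)) = √((71 - 31)² - 40*(-8 - 40)) = √(40² - 40*(-48)) = √(1600 + 1920) = √3520 = 8*√55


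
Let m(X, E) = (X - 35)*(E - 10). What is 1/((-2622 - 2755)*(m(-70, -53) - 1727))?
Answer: -1/26282776 ≈ -3.8048e-8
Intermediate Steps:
m(X, E) = (-35 + X)*(-10 + E)
1/((-2622 - 2755)*(m(-70, -53) - 1727)) = 1/((-2622 - 2755)*((350 - 35*(-53) - 10*(-70) - 53*(-70)) - 1727)) = 1/(-5377*((350 + 1855 + 700 + 3710) - 1727)) = 1/(-5377*(6615 - 1727)) = 1/(-5377*4888) = 1/(-26282776) = -1/26282776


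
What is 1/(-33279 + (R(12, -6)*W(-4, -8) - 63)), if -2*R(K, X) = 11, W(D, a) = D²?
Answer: -1/33430 ≈ -2.9913e-5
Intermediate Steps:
R(K, X) = -11/2 (R(K, X) = -½*11 = -11/2)
1/(-33279 + (R(12, -6)*W(-4, -8) - 63)) = 1/(-33279 + (-11/2*(-4)² - 63)) = 1/(-33279 + (-11/2*16 - 63)) = 1/(-33279 + (-88 - 63)) = 1/(-33279 - 151) = 1/(-33430) = -1/33430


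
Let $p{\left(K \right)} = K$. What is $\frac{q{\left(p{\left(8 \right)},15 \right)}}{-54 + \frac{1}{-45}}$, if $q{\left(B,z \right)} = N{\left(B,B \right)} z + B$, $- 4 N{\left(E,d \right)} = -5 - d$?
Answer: $- \frac{10215}{9724} \approx -1.0505$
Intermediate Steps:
$N{\left(E,d \right)} = \frac{5}{4} + \frac{d}{4}$ ($N{\left(E,d \right)} = - \frac{-5 - d}{4} = \frac{5}{4} + \frac{d}{4}$)
$q{\left(B,z \right)} = B + z \left(\frac{5}{4} + \frac{B}{4}\right)$ ($q{\left(B,z \right)} = \left(\frac{5}{4} + \frac{B}{4}\right) z + B = z \left(\frac{5}{4} + \frac{B}{4}\right) + B = B + z \left(\frac{5}{4} + \frac{B}{4}\right)$)
$\frac{q{\left(p{\left(8 \right)},15 \right)}}{-54 + \frac{1}{-45}} = \frac{8 + \frac{1}{4} \cdot 15 \left(5 + 8\right)}{-54 + \frac{1}{-45}} = \frac{8 + \frac{1}{4} \cdot 15 \cdot 13}{-54 - \frac{1}{45}} = \frac{8 + \frac{195}{4}}{- \frac{2431}{45}} = \frac{227}{4} \left(- \frac{45}{2431}\right) = - \frac{10215}{9724}$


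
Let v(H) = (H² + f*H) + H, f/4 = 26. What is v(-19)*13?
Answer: -21242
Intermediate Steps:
f = 104 (f = 4*26 = 104)
v(H) = H² + 105*H (v(H) = (H² + 104*H) + H = H² + 105*H)
v(-19)*13 = -19*(105 - 19)*13 = -19*86*13 = -1634*13 = -21242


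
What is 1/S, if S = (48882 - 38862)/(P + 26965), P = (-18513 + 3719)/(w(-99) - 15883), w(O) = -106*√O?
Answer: 6832682032247/2538888171060 - 392041*I*√11/211574014255 ≈ 2.6912 - 6.1456e-6*I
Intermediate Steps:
P = -14794/(-15883 - 318*I*√11) (P = (-18513 + 3719)/(-318*I*√11 - 15883) = -14794/(-318*I*√11 - 15883) = -14794/(-15883 - 318*I*√11) ≈ 0.92735 - 0.061579*I)
S = 10020/(6832682032247/253382053 - 4704492*I*√11/253382053) (S = (48882 - 38862)/((234973102/253382053 - 4704492*I*√11/253382053) + 26965) = 10020/(6832682032247/253382053 - 4704492*I*√11/253382053) ≈ 0.37158 + 8.4854e-7*I)
1/S = 1/(68463473963114940/184249607268098221 + 47139009840*I*√11/184249607268098221)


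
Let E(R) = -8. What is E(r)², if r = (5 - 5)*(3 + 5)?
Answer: 64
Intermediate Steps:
r = 0 (r = 0*8 = 0)
E(r)² = (-8)² = 64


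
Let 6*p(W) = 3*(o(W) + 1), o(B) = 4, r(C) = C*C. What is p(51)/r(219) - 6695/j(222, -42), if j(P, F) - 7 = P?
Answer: -642196645/21966138 ≈ -29.236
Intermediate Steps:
j(P, F) = 7 + P
r(C) = C²
p(W) = 5/2 (p(W) = (3*(4 + 1))/6 = (3*5)/6 = (⅙)*15 = 5/2)
p(51)/r(219) - 6695/j(222, -42) = 5/(2*(219²)) - 6695/(7 + 222) = (5/2)/47961 - 6695/229 = (5/2)*(1/47961) - 6695*1/229 = 5/95922 - 6695/229 = -642196645/21966138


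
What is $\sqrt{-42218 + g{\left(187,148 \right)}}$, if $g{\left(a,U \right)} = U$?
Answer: $i \sqrt{42070} \approx 205.11 i$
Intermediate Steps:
$\sqrt{-42218 + g{\left(187,148 \right)}} = \sqrt{-42218 + 148} = \sqrt{-42070} = i \sqrt{42070}$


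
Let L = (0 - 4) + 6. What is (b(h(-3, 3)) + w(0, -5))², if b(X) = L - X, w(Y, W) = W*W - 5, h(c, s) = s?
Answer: 361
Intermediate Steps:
w(Y, W) = -5 + W² (w(Y, W) = W² - 5 = -5 + W²)
L = 2 (L = -4 + 6 = 2)
b(X) = 2 - X
(b(h(-3, 3)) + w(0, -5))² = ((2 - 1*3) + (-5 + (-5)²))² = ((2 - 3) + (-5 + 25))² = (-1 + 20)² = 19² = 361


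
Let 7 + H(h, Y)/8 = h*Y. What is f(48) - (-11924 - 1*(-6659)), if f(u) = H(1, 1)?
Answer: 5217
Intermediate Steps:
H(h, Y) = -56 + 8*Y*h (H(h, Y) = -56 + 8*(h*Y) = -56 + 8*(Y*h) = -56 + 8*Y*h)
f(u) = -48 (f(u) = -56 + 8*1*1 = -56 + 8 = -48)
f(48) - (-11924 - 1*(-6659)) = -48 - (-11924 - 1*(-6659)) = -48 - (-11924 + 6659) = -48 - 1*(-5265) = -48 + 5265 = 5217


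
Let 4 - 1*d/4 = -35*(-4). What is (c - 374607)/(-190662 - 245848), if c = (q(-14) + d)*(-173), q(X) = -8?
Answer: 279111/436510 ≈ 0.63941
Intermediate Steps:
d = -544 (d = 16 - (-140)*(-4) = 16 - 4*140 = 16 - 560 = -544)
c = 95496 (c = (-8 - 544)*(-173) = -552*(-173) = 95496)
(c - 374607)/(-190662 - 245848) = (95496 - 374607)/(-190662 - 245848) = -279111/(-436510) = -279111*(-1/436510) = 279111/436510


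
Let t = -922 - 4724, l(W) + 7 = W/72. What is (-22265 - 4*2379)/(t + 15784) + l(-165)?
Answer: -1511759/121656 ≈ -12.426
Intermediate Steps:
l(W) = -7 + W/72
t = -5646
(-22265 - 4*2379)/(t + 15784) + l(-165) = (-22265 - 4*2379)/(-5646 + 15784) + (-7 + (1/72)*(-165)) = (-22265 - 9516)/10138 + (-7 - 55/24) = -31781*1/10138 - 223/24 = -31781/10138 - 223/24 = -1511759/121656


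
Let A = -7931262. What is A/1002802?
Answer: -3965631/501401 ≈ -7.9091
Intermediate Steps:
A/1002802 = -7931262/1002802 = -7931262*1/1002802 = -3965631/501401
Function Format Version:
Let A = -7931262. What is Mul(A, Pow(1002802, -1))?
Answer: Rational(-3965631, 501401) ≈ -7.9091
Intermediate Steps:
Mul(A, Pow(1002802, -1)) = Mul(-7931262, Pow(1002802, -1)) = Mul(-7931262, Rational(1, 1002802)) = Rational(-3965631, 501401)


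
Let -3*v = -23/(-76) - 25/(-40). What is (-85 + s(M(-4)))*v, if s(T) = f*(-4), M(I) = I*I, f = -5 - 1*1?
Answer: 2867/152 ≈ 18.862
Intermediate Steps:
f = -6 (f = -5 - 1 = -6)
M(I) = I²
v = -47/152 (v = -(-23/(-76) - 25/(-40))/3 = -(-23*(-1/76) - 25*(-1/40))/3 = -(23/76 + 5/8)/3 = -⅓*141/152 = -47/152 ≈ -0.30921)
s(T) = 24 (s(T) = -6*(-4) = 24)
(-85 + s(M(-4)))*v = (-85 + 24)*(-47/152) = -61*(-47/152) = 2867/152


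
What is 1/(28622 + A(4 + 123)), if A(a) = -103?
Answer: 1/28519 ≈ 3.5064e-5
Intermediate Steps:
1/(28622 + A(4 + 123)) = 1/(28622 - 103) = 1/28519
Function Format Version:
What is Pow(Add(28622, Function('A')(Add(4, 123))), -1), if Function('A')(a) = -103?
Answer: Rational(1, 28519) ≈ 3.5064e-5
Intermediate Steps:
Pow(Add(28622, Function('A')(Add(4, 123))), -1) = Pow(Add(28622, -103), -1) = Pow(28519, -1) = Rational(1, 28519)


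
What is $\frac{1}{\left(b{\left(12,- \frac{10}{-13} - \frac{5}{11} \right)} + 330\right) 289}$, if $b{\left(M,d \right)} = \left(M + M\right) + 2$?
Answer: $\frac{1}{102884} \approx 9.7197 \cdot 10^{-6}$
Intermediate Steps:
$b{\left(M,d \right)} = 2 + 2 M$ ($b{\left(M,d \right)} = 2 M + 2 = 2 + 2 M$)
$\frac{1}{\left(b{\left(12,- \frac{10}{-13} - \frac{5}{11} \right)} + 330\right) 289} = \frac{1}{\left(\left(2 + 2 \cdot 12\right) + 330\right) 289} = \frac{1}{\left(2 + 24\right) + 330} \cdot \frac{1}{289} = \frac{1}{26 + 330} \cdot \frac{1}{289} = \frac{1}{356} \cdot \frac{1}{289} = \frac{1}{102884}$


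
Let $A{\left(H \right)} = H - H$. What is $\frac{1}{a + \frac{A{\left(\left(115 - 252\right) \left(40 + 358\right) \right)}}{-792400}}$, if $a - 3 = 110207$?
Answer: $\frac{1}{110210} \approx 9.0736 \cdot 10^{-6}$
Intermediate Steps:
$a = 110210$ ($a = 3 + 110207 = 110210$)
$A{\left(H \right)} = 0$
$\frac{1}{a + \frac{A{\left(\left(115 - 252\right) \left(40 + 358\right) \right)}}{-792400}} = \frac{1}{110210 + \frac{0}{-792400}} = \frac{1}{110210 + 0 \left(- \frac{1}{792400}\right)} = \frac{1}{110210 + 0} = \frac{1}{110210}$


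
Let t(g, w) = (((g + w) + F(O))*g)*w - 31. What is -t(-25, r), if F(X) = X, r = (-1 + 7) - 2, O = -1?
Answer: -2169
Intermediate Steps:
r = 4 (r = 6 - 2 = 4)
t(g, w) = -31 + g*w*(-1 + g + w) (t(g, w) = (((g + w) - 1)*g)*w - 31 = ((-1 + g + w)*g)*w - 31 = (g*(-1 + g + w))*w - 31 = g*w*(-1 + g + w) - 31 = -31 + g*w*(-1 + g + w))
-t(-25, r) = -(-31 - 25*4**2 + 4*(-25)**2 - 1*(-25)*4) = -(-31 - 25*16 + 4*625 + 100) = -(-31 - 400 + 2500 + 100) = -1*2169 = -2169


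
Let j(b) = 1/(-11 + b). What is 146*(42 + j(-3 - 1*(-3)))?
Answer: 67306/11 ≈ 6118.7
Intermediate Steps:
146*(42 + j(-3 - 1*(-3))) = 146*(42 + 1/(-11 + (-3 - 1*(-3)))) = 146*(42 + 1/(-11 + (-3 + 3))) = 146*(42 + 1/(-11 + 0)) = 146*(42 + 1/(-11)) = 146*(42 - 1/11) = 146*(461/11) = 67306/11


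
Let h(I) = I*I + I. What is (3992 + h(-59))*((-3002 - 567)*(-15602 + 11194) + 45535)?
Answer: 116975771418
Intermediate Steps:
h(I) = I + I² (h(I) = I² + I = I + I²)
(3992 + h(-59))*((-3002 - 567)*(-15602 + 11194) + 45535) = (3992 - 59*(1 - 59))*((-3002 - 567)*(-15602 + 11194) + 45535) = (3992 - 59*(-58))*(-3569*(-4408) + 45535) = (3992 + 3422)*(15732152 + 45535) = 7414*15777687 = 116975771418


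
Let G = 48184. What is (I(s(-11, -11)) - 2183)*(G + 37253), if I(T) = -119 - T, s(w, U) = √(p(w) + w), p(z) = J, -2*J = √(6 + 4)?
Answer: -196675974 - 85437*I*√(44 + 2*√10)/2 ≈ -1.9668e+8 - 3.0304e+5*I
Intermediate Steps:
J = -√10/2 (J = -√(6 + 4)/2 = -√10/2 ≈ -1.5811)
p(z) = -√10/2
s(w, U) = √(w - √10/2) (s(w, U) = √(-√10/2 + w) = √(w - √10/2))
(I(s(-11, -11)) - 2183)*(G + 37253) = ((-119 - √(-2*√10 + 4*(-11))/2) - 2183)*(48184 + 37253) = ((-119 - √(-2*√10 - 44)/2) - 2183)*85437 = ((-119 - √(-44 - 2*√10)/2) - 2183)*85437 = (-2302 - √(-44 - 2*√10)/2)*85437 = -196675974 - 85437*√(-44 - 2*√10)/2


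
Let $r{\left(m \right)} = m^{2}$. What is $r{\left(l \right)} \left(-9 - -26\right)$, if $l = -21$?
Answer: $7497$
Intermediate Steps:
$r{\left(l \right)} \left(-9 - -26\right) = \left(-21\right)^{2} \left(-9 - -26\right) = 441 \left(-9 + 26\right) = 441 \cdot 17 = 7497$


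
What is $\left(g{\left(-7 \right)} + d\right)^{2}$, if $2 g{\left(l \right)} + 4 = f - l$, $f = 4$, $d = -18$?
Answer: $\frac{841}{4} \approx 210.25$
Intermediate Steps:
$g{\left(l \right)} = - \frac{l}{2}$ ($g{\left(l \right)} = -2 + \frac{4 - l}{2} = -2 - \left(-2 + \frac{l}{2}\right) = - \frac{l}{2}$)
$\left(g{\left(-7 \right)} + d\right)^{2} = \left(\left(- \frac{1}{2}\right) \left(-7\right) - 18\right)^{2} = \left(\frac{7}{2} - 18\right)^{2} = \left(- \frac{29}{2}\right)^{2} = \frac{841}{4}$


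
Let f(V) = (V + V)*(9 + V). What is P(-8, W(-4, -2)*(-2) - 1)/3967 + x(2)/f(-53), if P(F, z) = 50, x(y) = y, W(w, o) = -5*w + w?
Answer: 120567/9251044 ≈ 0.013033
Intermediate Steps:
W(w, o) = -4*w
f(V) = 2*V*(9 + V) (f(V) = (2*V)*(9 + V) = 2*V*(9 + V))
P(-8, W(-4, -2)*(-2) - 1)/3967 + x(2)/f(-53) = 50/3967 + 2/((2*(-53)*(9 - 53))) = 50*(1/3967) + 2/((2*(-53)*(-44))) = 50/3967 + 2/4664 = 50/3967 + 2*(1/4664) = 50/3967 + 1/2332 = 120567/9251044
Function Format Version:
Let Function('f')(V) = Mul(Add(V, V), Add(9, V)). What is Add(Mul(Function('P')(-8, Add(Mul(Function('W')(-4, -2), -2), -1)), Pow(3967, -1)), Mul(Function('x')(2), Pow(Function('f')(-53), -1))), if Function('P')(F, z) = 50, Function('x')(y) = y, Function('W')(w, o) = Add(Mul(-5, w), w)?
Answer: Rational(120567, 9251044) ≈ 0.013033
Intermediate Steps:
Function('W')(w, o) = Mul(-4, w)
Function('f')(V) = Mul(2, V, Add(9, V)) (Function('f')(V) = Mul(Mul(2, V), Add(9, V)) = Mul(2, V, Add(9, V)))
Add(Mul(Function('P')(-8, Add(Mul(Function('W')(-4, -2), -2), -1)), Pow(3967, -1)), Mul(Function('x')(2), Pow(Function('f')(-53), -1))) = Add(Mul(50, Pow(3967, -1)), Mul(2, Pow(Mul(2, -53, Add(9, -53)), -1))) = Add(Mul(50, Rational(1, 3967)), Mul(2, Pow(Mul(2, -53, -44), -1))) = Add(Rational(50, 3967), Mul(2, Pow(4664, -1))) = Add(Rational(50, 3967), Mul(2, Rational(1, 4664))) = Add(Rational(50, 3967), Rational(1, 2332)) = Rational(120567, 9251044)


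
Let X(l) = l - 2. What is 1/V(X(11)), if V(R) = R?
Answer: 1/9 ≈ 0.11111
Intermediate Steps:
X(l) = -2 + l
1/V(X(11)) = 1/(-2 + 11) = 1/9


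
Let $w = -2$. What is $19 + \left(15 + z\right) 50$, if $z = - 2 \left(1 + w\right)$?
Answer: $869$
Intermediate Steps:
$z = 2$ ($z = - 2 \left(1 - 2\right) = \left(-2\right) \left(-1\right) = 2$)
$19 + \left(15 + z\right) 50 = 19 + \left(15 + 2\right) 50 = 19 + 17 \cdot 50 = 19 + 850 = 869$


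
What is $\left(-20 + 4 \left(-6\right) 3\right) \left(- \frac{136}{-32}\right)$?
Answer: $-391$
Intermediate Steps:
$\left(-20 + 4 \left(-6\right) 3\right) \left(- \frac{136}{-32}\right) = \left(-20 - 72\right) \left(\left(-136\right) \left(- \frac{1}{32}\right)\right) = \left(-20 - 72\right) \frac{17}{4} = \left(-92\right) \frac{17}{4} = -391$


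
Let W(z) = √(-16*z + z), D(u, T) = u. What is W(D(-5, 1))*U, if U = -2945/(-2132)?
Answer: 14725*√3/2132 ≈ 11.963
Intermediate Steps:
W(z) = √15*√(-z) (W(z) = √(-15*z) = √15*√(-z))
U = 2945/2132 (U = -2945*(-1/2132) = 2945/2132 ≈ 1.3813)
W(D(-5, 1))*U = (√15*√(-1*(-5)))*(2945/2132) = (√15*√5)*(2945/2132) = (5*√3)*(2945/2132) = 14725*√3/2132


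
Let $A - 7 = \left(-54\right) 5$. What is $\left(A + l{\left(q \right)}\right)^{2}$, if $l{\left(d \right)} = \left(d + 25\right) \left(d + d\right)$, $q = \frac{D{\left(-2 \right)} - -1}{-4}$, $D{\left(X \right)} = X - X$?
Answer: $\frac{4853209}{64} \approx 75831.0$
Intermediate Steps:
$D{\left(X \right)} = 0$
$q = - \frac{1}{4}$ ($q = \frac{0 - -1}{-4} = \left(0 + 1\right) \left(- \frac{1}{4}\right) = 1 \left(- \frac{1}{4}\right) = - \frac{1}{4} \approx -0.25$)
$A = -263$ ($A = 7 - 270 = -263$)
$l{\left(d \right)} = 2 d \left(25 + d\right)$ ($l{\left(d \right)} = \left(25 + d\right) 2 d = 2 d \left(25 + d\right)$)
$\left(A + l{\left(q \right)}\right)^{2} = \left(-263 + 2 \left(- \frac{1}{4}\right) \left(25 - \frac{1}{4}\right)\right)^{2} = \left(-263 + 2 \left(- \frac{1}{4}\right) \frac{99}{4}\right)^{2} = \left(-263 - \frac{99}{8}\right)^{2} = \left(- \frac{2203}{8}\right)^{2} = \frac{4853209}{64}$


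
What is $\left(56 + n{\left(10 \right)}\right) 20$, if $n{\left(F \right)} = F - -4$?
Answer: $1400$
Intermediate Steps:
$n{\left(F \right)} = 4 + F$ ($n{\left(F \right)} = F + 4 = 4 + F$)
$\left(56 + n{\left(10 \right)}\right) 20 = \left(56 + \left(4 + 10\right)\right) 20 = \left(56 + 14\right) 20 = 70 \cdot 20 = 1400$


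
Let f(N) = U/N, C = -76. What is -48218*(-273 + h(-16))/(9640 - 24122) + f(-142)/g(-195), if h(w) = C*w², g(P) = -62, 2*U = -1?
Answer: -8375182892529/127499528 ≈ -65688.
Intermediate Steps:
U = -½ (U = (½)*(-1) = -½ ≈ -0.50000)
f(N) = -1/(2*N)
h(w) = -76*w²
-48218*(-273 + h(-16))/(9640 - 24122) + f(-142)/g(-195) = -48218*(-273 - 76*(-16)²)/(9640 - 24122) - ½/(-142)/(-62) = -48218/((-14482/(-273 - 76*256))) - ½*(-1/142)*(-1/62) = -48218/((-14482/(-273 - 19456))) + (1/284)*(-1/62) = -48218/((-14482/(-19729))) - 1/17608 = -48218/((-14482*(-1/19729))) - 1/17608 = -48218/14482/19729 - 1/17608 = -48218*19729/14482 - 1/17608 = -475646461/7241 - 1/17608 = -8375182892529/127499528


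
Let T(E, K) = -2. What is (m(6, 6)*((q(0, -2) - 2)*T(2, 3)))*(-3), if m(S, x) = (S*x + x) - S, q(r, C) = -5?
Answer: -1512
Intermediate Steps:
m(S, x) = x - S + S*x (m(S, x) = (x + S*x) - S = x - S + S*x)
(m(6, 6)*((q(0, -2) - 2)*T(2, 3)))*(-3) = ((6 - 1*6 + 6*6)*((-5 - 2)*(-2)))*(-3) = ((6 - 6 + 36)*(-7*(-2)))*(-3) = (36*14)*(-3) = 504*(-3) = -1512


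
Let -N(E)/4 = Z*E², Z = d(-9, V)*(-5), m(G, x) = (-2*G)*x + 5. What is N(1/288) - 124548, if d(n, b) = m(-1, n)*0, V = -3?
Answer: -124548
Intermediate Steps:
m(G, x) = 5 - 2*G*x (m(G, x) = -2*G*x + 5 = 5 - 2*G*x)
d(n, b) = 0 (d(n, b) = (5 - 2*(-1)*n)*0 = (5 + 2*n)*0 = 0)
Z = 0 (Z = 0*(-5) = 0)
N(E) = 0 (N(E) = -0*E² = -4*0 = 0)
N(1/288) - 124548 = 0 - 124548 = -124548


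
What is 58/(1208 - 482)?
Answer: 29/363 ≈ 0.079890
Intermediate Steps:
58/(1208 - 482) = 58/726 = 58*(1/726) = 29/363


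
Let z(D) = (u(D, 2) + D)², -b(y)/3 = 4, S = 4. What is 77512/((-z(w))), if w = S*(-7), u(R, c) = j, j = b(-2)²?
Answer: -9689/1682 ≈ -5.7604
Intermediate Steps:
b(y) = -12 (b(y) = -3*4 = -12)
j = 144 (j = (-12)² = 144)
u(R, c) = 144
w = -28 (w = 4*(-7) = -28)
z(D) = (144 + D)²
77512/((-z(w))) = 77512/((-(144 - 28)²)) = 77512/((-1*116²)) = 77512/((-1*13456)) = 77512/(-13456) = 77512*(-1/13456) = -9689/1682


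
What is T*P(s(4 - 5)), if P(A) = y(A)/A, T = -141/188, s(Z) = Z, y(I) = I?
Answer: -¾ ≈ -0.75000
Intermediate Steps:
T = -¾ (T = -141*1/188 = -¾ ≈ -0.75000)
P(A) = 1 (P(A) = A/A = 1)
T*P(s(4 - 5)) = -¾*1 = -¾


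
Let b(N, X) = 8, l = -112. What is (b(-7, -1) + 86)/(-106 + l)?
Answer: -47/109 ≈ -0.43119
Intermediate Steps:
(b(-7, -1) + 86)/(-106 + l) = (8 + 86)/(-106 - 112) = 94/(-218) = -1/218*94 = -47/109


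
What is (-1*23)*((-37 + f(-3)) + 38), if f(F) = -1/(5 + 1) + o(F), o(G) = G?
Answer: 299/6 ≈ 49.833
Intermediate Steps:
f(F) = -⅙ + F (f(F) = -1/(5 + 1) + F = -1/6 + F = -1*⅙ + F = -⅙ + F)
(-1*23)*((-37 + f(-3)) + 38) = (-1*23)*((-37 + (-⅙ - 3)) + 38) = -23*((-37 - 19/6) + 38) = -23*(-241/6 + 38) = -23*(-13/6) = 299/6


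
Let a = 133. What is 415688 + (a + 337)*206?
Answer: 512508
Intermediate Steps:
415688 + (a + 337)*206 = 415688 + (133 + 337)*206 = 415688 + 470*206 = 415688 + 96820 = 512508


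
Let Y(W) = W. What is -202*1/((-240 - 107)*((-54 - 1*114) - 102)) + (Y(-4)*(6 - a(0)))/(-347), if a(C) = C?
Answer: 3139/46845 ≈ 0.067008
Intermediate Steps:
-202*1/((-240 - 107)*((-54 - 1*114) - 102)) + (Y(-4)*(6 - a(0)))/(-347) = -202*1/((-240 - 107)*((-54 - 1*114) - 102)) - 4*(6 - 1*0)/(-347) = -202*(-1/(347*((-54 - 114) - 102))) - 4*(6 + 0)*(-1/347) = -202*(-1/(347*(-168 - 102))) - 4*6*(-1/347) = -202/((-270*(-347))) - 24*(-1/347) = -202/93690 + 24/347 = -202*1/93690 + 24/347 = -101/46845 + 24/347 = 3139/46845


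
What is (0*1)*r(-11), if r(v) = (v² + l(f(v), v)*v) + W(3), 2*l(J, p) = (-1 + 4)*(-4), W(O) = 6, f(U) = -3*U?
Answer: 0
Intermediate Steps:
l(J, p) = -6 (l(J, p) = ((-1 + 4)*(-4))/2 = (3*(-4))/2 = (½)*(-12) = -6)
r(v) = 6 + v² - 6*v (r(v) = (v² - 6*v) + 6 = 6 + v² - 6*v)
(0*1)*r(-11) = (0*1)*(6 + (-11)² - 6*(-11)) = 0*(6 + 121 + 66) = 0*193 = 0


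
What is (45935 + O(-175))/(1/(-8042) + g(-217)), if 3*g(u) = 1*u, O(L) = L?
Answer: -100364160/158647 ≈ -632.63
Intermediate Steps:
g(u) = u/3 (g(u) = (1*u)/3 = u/3)
(45935 + O(-175))/(1/(-8042) + g(-217)) = (45935 - 175)/(1/(-8042) + (⅓)*(-217)) = 45760/(-1/8042 - 217/3) = 45760/(-1745117/24126) = 45760*(-24126/1745117) = -100364160/158647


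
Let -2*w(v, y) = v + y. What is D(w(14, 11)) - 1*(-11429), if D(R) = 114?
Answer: 11543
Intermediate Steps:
w(v, y) = -v/2 - y/2 (w(v, y) = -(v + y)/2 = -v/2 - y/2)
D(w(14, 11)) - 1*(-11429) = 114 - 1*(-11429) = 114 + 11429 = 11543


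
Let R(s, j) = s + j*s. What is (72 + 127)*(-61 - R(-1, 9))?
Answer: -10149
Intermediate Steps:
(72 + 127)*(-61 - R(-1, 9)) = (72 + 127)*(-61 - (-1)*(1 + 9)) = 199*(-61 - (-1)*10) = 199*(-61 - 1*(-10)) = 199*(-61 + 10) = 199*(-51) = -10149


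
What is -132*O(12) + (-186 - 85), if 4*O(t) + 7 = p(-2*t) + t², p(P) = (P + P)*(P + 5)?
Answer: -34888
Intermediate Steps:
p(P) = 2*P*(5 + P) (p(P) = (2*P)*(5 + P) = 2*P*(5 + P))
O(t) = -7/4 + t²/4 - t*(5 - 2*t) (O(t) = -7/4 + (2*(-2*t)*(5 - 2*t) + t²)/4 = -7/4 + (-4*t*(5 - 2*t) + t²)/4 = -7/4 + (t² - 4*t*(5 - 2*t))/4 = -7/4 + (t²/4 - t*(5 - 2*t)) = -7/4 + t²/4 - t*(5 - 2*t))
-132*O(12) + (-186 - 85) = -132*(-7/4 - 5*12 + (9/4)*12²) + (-186 - 85) = -132*(-7/4 - 60 + (9/4)*144) - 271 = -132*(-7/4 - 60 + 324) - 271 = -132*1049/4 - 271 = -34617 - 271 = -34888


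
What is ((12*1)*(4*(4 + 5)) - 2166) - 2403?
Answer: -4137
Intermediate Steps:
((12*1)*(4*(4 + 5)) - 2166) - 2403 = (12*(4*9) - 2166) - 2403 = (12*36 - 2166) - 2403 = (432 - 2166) - 2403 = -1734 - 2403 = -4137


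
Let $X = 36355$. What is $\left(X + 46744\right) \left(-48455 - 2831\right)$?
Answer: $-4261815314$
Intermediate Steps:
$\left(X + 46744\right) \left(-48455 - 2831\right) = \left(36355 + 46744\right) \left(-48455 - 2831\right) = 83099 \left(-51286\right) = -4261815314$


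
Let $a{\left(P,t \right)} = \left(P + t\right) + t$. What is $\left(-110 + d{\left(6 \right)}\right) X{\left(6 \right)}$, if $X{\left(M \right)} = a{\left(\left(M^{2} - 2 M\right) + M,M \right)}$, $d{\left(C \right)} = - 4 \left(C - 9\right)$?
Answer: $-4116$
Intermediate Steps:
$a{\left(P,t \right)} = P + 2 t$
$d{\left(C \right)} = 36 - 4 C$ ($d{\left(C \right)} = - 4 \left(-9 + C\right) = 36 - 4 C$)
$X{\left(M \right)} = M + M^{2}$ ($X{\left(M \right)} = \left(\left(M^{2} - 2 M\right) + M\right) + 2 M = \left(M^{2} - M\right) + 2 M = M + M^{2}$)
$\left(-110 + d{\left(6 \right)}\right) X{\left(6 \right)} = \left(-110 + \left(36 - 24\right)\right) 6 \left(1 + 6\right) = \left(-110 + \left(36 - 24\right)\right) 6 \cdot 7 = \left(-110 + 12\right) 42 = \left(-98\right) 42 = -4116$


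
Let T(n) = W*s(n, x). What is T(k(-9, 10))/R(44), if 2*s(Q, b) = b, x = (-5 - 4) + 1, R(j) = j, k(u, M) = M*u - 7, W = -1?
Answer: 1/11 ≈ 0.090909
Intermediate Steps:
k(u, M) = -7 + M*u
x = -8 (x = -9 + 1 = -8)
s(Q, b) = b/2
T(n) = 4 (T(n) = -(-8)/2 = -1*(-4) = 4)
T(k(-9, 10))/R(44) = 4/44 = 4*(1/44) = 1/11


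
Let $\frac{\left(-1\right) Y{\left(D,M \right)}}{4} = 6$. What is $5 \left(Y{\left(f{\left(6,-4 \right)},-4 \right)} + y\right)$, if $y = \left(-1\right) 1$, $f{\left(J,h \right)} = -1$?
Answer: $-125$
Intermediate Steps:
$Y{\left(D,M \right)} = -24$ ($Y{\left(D,M \right)} = \left(-4\right) 6 = -24$)
$y = -1$
$5 \left(Y{\left(f{\left(6,-4 \right)},-4 \right)} + y\right) = 5 \left(-24 - 1\right) = 5 \left(-25\right) = -125$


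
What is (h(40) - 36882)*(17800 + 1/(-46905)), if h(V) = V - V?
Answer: -10264371233706/15635 ≈ -6.5650e+8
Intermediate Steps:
h(V) = 0
(h(40) - 36882)*(17800 + 1/(-46905)) = (0 - 36882)*(17800 + 1/(-46905)) = -36882*(17800 - 1/46905) = -36882*834908999/46905 = -10264371233706/15635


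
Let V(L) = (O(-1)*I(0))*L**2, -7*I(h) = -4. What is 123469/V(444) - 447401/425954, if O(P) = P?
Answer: -9742434799/4538965824 ≈ -2.1464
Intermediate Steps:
I(h) = 4/7 (I(h) = -1/7*(-4) = 4/7)
V(L) = -4*L**2/7 (V(L) = (-1*4/7)*L**2 = -4*L**2/7)
123469/V(444) - 447401/425954 = 123469/((-4/7*444**2)) - 447401/425954 = 123469/((-4/7*197136)) - 447401*1/425954 = 123469/(-788544/7) - 447401/425954 = 123469*(-7/788544) - 447401/425954 = -23359/21312 - 447401/425954 = -9742434799/4538965824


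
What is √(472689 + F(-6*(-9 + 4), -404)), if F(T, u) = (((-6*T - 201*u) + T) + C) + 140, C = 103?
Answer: 3*√61554 ≈ 744.30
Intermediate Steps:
F(T, u) = 243 - 201*u - 5*T (F(T, u) = (((-6*T - 201*u) + T) + 103) + 140 = (((-201*u - 6*T) + T) + 103) + 140 = ((-201*u - 5*T) + 103) + 140 = (103 - 201*u - 5*T) + 140 = 243 - 201*u - 5*T)
√(472689 + F(-6*(-9 + 4), -404)) = √(472689 + (243 - 201*(-404) - (-30)*(-9 + 4))) = √(472689 + (243 + 81204 - (-30)*(-5))) = √(472689 + (243 + 81204 - 5*30)) = √(472689 + (243 + 81204 - 150)) = √(472689 + 81297) = √553986 = 3*√61554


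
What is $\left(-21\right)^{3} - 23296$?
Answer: $-32557$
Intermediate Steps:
$\left(-21\right)^{3} - 23296 = -9261 - 23296 = -32557$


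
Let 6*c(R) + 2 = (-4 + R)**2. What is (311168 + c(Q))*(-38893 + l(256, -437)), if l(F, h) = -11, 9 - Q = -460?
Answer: -13507669804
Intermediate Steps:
Q = 469 (Q = 9 - 1*(-460) = 9 + 460 = 469)
c(R) = -1/3 + (-4 + R)**2/6
(311168 + c(Q))*(-38893 + l(256, -437)) = (311168 + (-1/3 + (-4 + 469)**2/6))*(-38893 - 11) = (311168 + (-1/3 + (1/6)*465**2))*(-38904) = (311168 + (-1/3 + (1/6)*216225))*(-38904) = (311168 + (-1/3 + 72075/2))*(-38904) = (311168 + 216223/6)*(-38904) = (2083231/6)*(-38904) = -13507669804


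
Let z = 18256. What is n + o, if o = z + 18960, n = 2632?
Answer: 39848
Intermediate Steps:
o = 37216 (o = 18256 + 18960 = 37216)
n + o = 2632 + 37216 = 39848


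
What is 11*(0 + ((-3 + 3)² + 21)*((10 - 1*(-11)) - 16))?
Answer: 1155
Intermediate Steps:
11*(0 + ((-3 + 3)² + 21)*((10 - 1*(-11)) - 16)) = 11*(0 + (0² + 21)*((10 + 11) - 16)) = 11*(0 + (0 + 21)*(21 - 16)) = 11*(0 + 21*5) = 11*(0 + 105) = 11*105 = 1155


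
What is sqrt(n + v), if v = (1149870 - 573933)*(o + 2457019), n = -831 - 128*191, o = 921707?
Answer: sqrt(1945933290983) ≈ 1.3950e+6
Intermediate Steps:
n = -25279 (n = -831 - 24448 = -25279)
v = 1945933316262 (v = (1149870 - 573933)*(921707 + 2457019) = 575937*3378726 = 1945933316262)
sqrt(n + v) = sqrt(-25279 + 1945933316262) = sqrt(1945933290983)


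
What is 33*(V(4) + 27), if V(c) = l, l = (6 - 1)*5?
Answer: 1716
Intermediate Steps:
l = 25 (l = 5*5 = 25)
V(c) = 25
33*(V(4) + 27) = 33*(25 + 27) = 33*52 = 1716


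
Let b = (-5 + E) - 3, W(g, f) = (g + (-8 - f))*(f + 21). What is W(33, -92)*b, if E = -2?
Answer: 83070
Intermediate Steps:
W(g, f) = (21 + f)*(-8 + g - f) (W(g, f) = (-8 + g - f)*(21 + f) = (21 + f)*(-8 + g - f))
b = -10 (b = (-5 - 2) - 3 = -7 - 3 = -10)
W(33, -92)*b = (-168 - 1*(-92)² - 29*(-92) + 21*33 - 92*33)*(-10) = (-168 - 1*8464 + 2668 + 693 - 3036)*(-10) = (-168 - 8464 + 2668 + 693 - 3036)*(-10) = -8307*(-10) = 83070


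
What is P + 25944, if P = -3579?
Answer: 22365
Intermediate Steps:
P + 25944 = -3579 + 25944 = 22365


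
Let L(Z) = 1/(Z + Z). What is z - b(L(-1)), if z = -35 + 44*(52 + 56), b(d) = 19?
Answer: 4698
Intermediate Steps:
L(Z) = 1/(2*Z)
z = 4717 (z = -35 + 44*108 = -35 + 4752 = 4717)
z - b(L(-1)) = 4717 - 1*19 = 4717 - 19 = 4698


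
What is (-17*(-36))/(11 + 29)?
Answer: 153/10 ≈ 15.300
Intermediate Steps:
(-17*(-36))/(11 + 29) = 612/40 = 612*(1/40) = 153/10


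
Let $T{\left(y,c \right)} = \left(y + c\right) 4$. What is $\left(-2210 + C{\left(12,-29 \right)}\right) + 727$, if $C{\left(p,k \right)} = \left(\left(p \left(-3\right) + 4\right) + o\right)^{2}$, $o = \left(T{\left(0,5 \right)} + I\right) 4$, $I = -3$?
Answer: $-187$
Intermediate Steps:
$T{\left(y,c \right)} = 4 c + 4 y$ ($T{\left(y,c \right)} = \left(c + y\right) 4 = 4 c + 4 y$)
$o = 68$ ($o = \left(\left(4 \cdot 5 + 4 \cdot 0\right) - 3\right) 4 = \left(\left(20 + 0\right) - 3\right) 4 = \left(20 - 3\right) 4 = 17 \cdot 4 = 68$)
$C{\left(p,k \right)} = \left(72 - 3 p\right)^{2}$ ($C{\left(p,k \right)} = \left(\left(p \left(-3\right) + 4\right) + 68\right)^{2} = \left(\left(- 3 p + 4\right) + 68\right)^{2} = \left(\left(4 - 3 p\right) + 68\right)^{2} = \left(72 - 3 p\right)^{2}$)
$\left(-2210 + C{\left(12,-29 \right)}\right) + 727 = \left(-2210 + 9 \left(-24 + 12\right)^{2}\right) + 727 = \left(-2210 + 9 \left(-12\right)^{2}\right) + 727 = \left(-2210 + 9 \cdot 144\right) + 727 = \left(-2210 + 1296\right) + 727 = -914 + 727 = -187$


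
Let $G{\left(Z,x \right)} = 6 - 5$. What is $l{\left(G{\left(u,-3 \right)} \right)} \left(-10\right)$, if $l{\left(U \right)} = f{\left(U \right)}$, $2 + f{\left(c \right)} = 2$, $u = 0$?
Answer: $0$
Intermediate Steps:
$f{\left(c \right)} = 0$ ($f{\left(c \right)} = -2 + 2 = 0$)
$G{\left(Z,x \right)} = 1$ ($G{\left(Z,x \right)} = 6 - 5 = 1$)
$l{\left(U \right)} = 0$
$l{\left(G{\left(u,-3 \right)} \right)} \left(-10\right) = 0 \left(-10\right) = 0$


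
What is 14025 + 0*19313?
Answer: 14025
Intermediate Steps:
14025 + 0*19313 = 14025 + 0 = 14025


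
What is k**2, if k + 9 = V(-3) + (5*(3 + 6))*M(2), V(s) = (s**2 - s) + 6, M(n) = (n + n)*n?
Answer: 136161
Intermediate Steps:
M(n) = 2*n**2 (M(n) = (2*n)*n = 2*n**2)
V(s) = 6 + s**2 - s
k = 369 (k = -9 + ((6 + (-3)**2 - 1*(-3)) + (5*(3 + 6))*(2*2**2)) = -9 + ((6 + 9 + 3) + (5*9)*(2*4)) = -9 + (18 + 45*8) = -9 + (18 + 360) = -9 + 378 = 369)
k**2 = 369**2 = 136161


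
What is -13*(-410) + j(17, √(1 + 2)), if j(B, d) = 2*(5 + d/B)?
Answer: 5340 + 2*√3/17 ≈ 5340.2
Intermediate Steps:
j(B, d) = 10 + 2*d/B
-13*(-410) + j(17, √(1 + 2)) = -13*(-410) + (10 + 2*√(1 + 2)/17) = 5330 + (10 + 2*√3*(1/17)) = 5330 + (10 + 2*√3/17) = 5340 + 2*√3/17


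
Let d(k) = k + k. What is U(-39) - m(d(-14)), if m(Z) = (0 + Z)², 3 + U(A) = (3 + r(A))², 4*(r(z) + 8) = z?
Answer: -9111/16 ≈ -569.44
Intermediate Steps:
r(z) = -8 + z/4
d(k) = 2*k
U(A) = -3 + (-5 + A/4)² (U(A) = -3 + (3 + (-8 + A/4))² = -3 + (-5 + A/4)²)
m(Z) = Z²
U(-39) - m(d(-14)) = (-3 + (-20 - 39)²/16) - (2*(-14))² = (-3 + (1/16)*(-59)²) - 1*(-28)² = (-3 + (1/16)*3481) - 1*784 = (-3 + 3481/16) - 784 = 3433/16 - 784 = -9111/16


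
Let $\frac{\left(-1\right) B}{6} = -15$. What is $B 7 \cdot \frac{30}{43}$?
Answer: $\frac{18900}{43} \approx 439.53$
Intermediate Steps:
$B = 90$ ($B = \left(-6\right) \left(-15\right) = 90$)
$B 7 \cdot \frac{30}{43} = 90 \cdot 7 \cdot \frac{30}{43} = 630 \cdot 30 \cdot \frac{1}{43} = 630 \cdot \frac{30}{43} = \frac{18900}{43}$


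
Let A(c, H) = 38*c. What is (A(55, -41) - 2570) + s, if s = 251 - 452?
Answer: -681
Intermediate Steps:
s = -201
(A(55, -41) - 2570) + s = (38*55 - 2570) - 201 = (2090 - 2570) - 201 = -480 - 201 = -681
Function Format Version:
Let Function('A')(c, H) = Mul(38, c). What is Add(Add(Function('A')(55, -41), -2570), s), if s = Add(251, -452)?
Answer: -681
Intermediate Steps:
s = -201
Add(Add(Function('A')(55, -41), -2570), s) = Add(Add(Mul(38, 55), -2570), -201) = Add(Add(2090, -2570), -201) = Add(-480, -201) = -681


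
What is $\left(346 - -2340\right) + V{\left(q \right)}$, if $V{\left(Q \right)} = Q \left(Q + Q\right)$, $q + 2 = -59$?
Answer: $10128$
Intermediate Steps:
$q = -61$ ($q = -2 - 59 = -61$)
$V{\left(Q \right)} = 2 Q^{2}$ ($V{\left(Q \right)} = Q 2 Q = 2 Q^{2}$)
$\left(346 - -2340\right) + V{\left(q \right)} = \left(346 - -2340\right) + 2 \left(-61\right)^{2} = \left(346 + 2340\right) + 2 \cdot 3721 = 2686 + 7442 = 10128$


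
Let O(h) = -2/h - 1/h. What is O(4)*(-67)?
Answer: 201/4 ≈ 50.250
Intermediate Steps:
O(h) = -3/h
O(4)*(-67) = -3/4*(-67) = -3*¼*(-67) = -¾*(-67) = 201/4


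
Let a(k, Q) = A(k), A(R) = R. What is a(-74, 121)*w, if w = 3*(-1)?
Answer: 222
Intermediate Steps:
a(k, Q) = k
w = -3
a(-74, 121)*w = -74*(-3) = 222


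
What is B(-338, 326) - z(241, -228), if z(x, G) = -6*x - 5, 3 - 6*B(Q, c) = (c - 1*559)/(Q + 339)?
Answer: 4471/3 ≈ 1490.3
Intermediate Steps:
B(Q, c) = 1/2 - (-559 + c)/(6*(339 + Q)) (B(Q, c) = 1/2 - (c - 1*559)/(6*(Q + 339)) = 1/2 - (c - 559)/(6*(339 + Q)) = 1/2 - (-559 + c)/(6*(339 + Q)))
z(x, G) = -5 - 6*x
B(-338, 326) - z(241, -228) = (1576 - 1*326 + 3*(-338))/(6*(339 - 338)) - (-5 - 6*241) = (1/6)*(1576 - 326 - 1014)/1 - (-5 - 1446) = (1/6)*1*236 - 1*(-1451) = 118/3 + 1451 = 4471/3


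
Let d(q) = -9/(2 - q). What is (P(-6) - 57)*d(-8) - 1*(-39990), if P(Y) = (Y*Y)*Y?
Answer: 402357/10 ≈ 40236.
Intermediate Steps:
P(Y) = Y³ (P(Y) = Y²*Y = Y³)
(P(-6) - 57)*d(-8) - 1*(-39990) = ((-6)³ - 57)*(9/(-2 - 8)) - 1*(-39990) = (-216 - 57)*(9/(-10)) + 39990 = -2457*(-1)/10 + 39990 = -273*(-9/10) + 39990 = 2457/10 + 39990 = 402357/10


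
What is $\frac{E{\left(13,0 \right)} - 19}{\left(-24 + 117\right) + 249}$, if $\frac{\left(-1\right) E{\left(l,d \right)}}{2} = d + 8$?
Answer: $- \frac{35}{342} \approx -0.10234$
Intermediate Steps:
$E{\left(l,d \right)} = -16 - 2 d$ ($E{\left(l,d \right)} = - 2 \left(d + 8\right) = - 2 \left(8 + d\right) = -16 - 2 d$)
$\frac{E{\left(13,0 \right)} - 19}{\left(-24 + 117\right) + 249} = \frac{\left(-16 - 0\right) - 19}{\left(-24 + 117\right) + 249} = \frac{\left(-16 + 0\right) - 19}{93 + 249} = \frac{-16 - 19}{342} = \left(-35\right) \frac{1}{342} = - \frac{35}{342}$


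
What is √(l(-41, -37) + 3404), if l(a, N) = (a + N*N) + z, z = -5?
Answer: √4727 ≈ 68.753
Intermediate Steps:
l(a, N) = -5 + a + N² (l(a, N) = (a + N*N) - 5 = (a + N²) - 5 = -5 + a + N²)
√(l(-41, -37) + 3404) = √((-5 - 41 + (-37)²) + 3404) = √((-5 - 41 + 1369) + 3404) = √(1323 + 3404) = √4727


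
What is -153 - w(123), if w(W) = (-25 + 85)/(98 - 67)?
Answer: -4803/31 ≈ -154.94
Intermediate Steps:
w(W) = 60/31
-153 - w(123) = -153 - 1*60/31 = -153 - 60/31 = -4803/31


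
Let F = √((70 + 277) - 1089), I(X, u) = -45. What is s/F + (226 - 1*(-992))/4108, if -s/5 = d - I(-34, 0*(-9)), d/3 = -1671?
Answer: 609/2054 - 12420*I*√742/371 ≈ 0.29649 - 911.91*I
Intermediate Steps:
d = -5013 (d = 3*(-1671) = -5013)
F = I*√742 (F = √(347 - 1089) = √(-742) = I*√742 ≈ 27.24*I)
s = 24840 (s = -5*(-5013 - 1*(-45)) = -5*(-5013 + 45) = -5*(-4968) = 24840)
s/F + (226 - 1*(-992))/4108 = 24840/((I*√742)) + (226 - 1*(-992))/4108 = 24840*(-I*√742/742) + (226 + 992)*(1/4108) = -12420*I*√742/371 + 1218*(1/4108) = -12420*I*√742/371 + 609/2054 = 609/2054 - 12420*I*√742/371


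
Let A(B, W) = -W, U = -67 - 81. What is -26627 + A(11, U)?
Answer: -26479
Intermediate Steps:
U = -148
-26627 + A(11, U) = -26627 - 1*(-148) = -26627 + 148 = -26479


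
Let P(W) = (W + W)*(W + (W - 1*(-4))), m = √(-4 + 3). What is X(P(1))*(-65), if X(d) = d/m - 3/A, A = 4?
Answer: 195/4 + 780*I ≈ 48.75 + 780.0*I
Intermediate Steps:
m = I (m = √(-1) = I ≈ 1.0*I)
P(W) = 2*W*(4 + 2*W) (P(W) = (2*W)*(W + (W + 4)) = (2*W)*(W + (4 + W)) = (2*W)*(4 + 2*W) = 2*W*(4 + 2*W))
X(d) = -¾ - I*d (X(d) = d/I - 3/4 = d*(-I) - 3*¼ = -I*d - ¾ = -¾ - I*d)
X(P(1))*(-65) = (-¾ - I*4*1*(2 + 1))*(-65) = (-¾ - I*4*1*3)*(-65) = (-¾ - 1*I*12)*(-65) = (-¾ - 12*I)*(-65) = 195/4 + 780*I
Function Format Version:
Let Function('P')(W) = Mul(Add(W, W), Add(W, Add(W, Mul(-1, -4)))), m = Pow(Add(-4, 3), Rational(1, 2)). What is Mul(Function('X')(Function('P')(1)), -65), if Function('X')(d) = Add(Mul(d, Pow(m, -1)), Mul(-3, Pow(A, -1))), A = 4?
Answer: Add(Rational(195, 4), Mul(780, I)) ≈ Add(48.750, Mul(780.00, I))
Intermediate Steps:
m = I (m = Pow(-1, Rational(1, 2)) = I ≈ Mul(1.0000, I))
Function('P')(W) = Mul(2, W, Add(4, Mul(2, W))) (Function('P')(W) = Mul(Mul(2, W), Add(W, Add(W, 4))) = Mul(Mul(2, W), Add(W, Add(4, W))) = Mul(Mul(2, W), Add(4, Mul(2, W))) = Mul(2, W, Add(4, Mul(2, W))))
Function('X')(d) = Add(Rational(-3, 4), Mul(-1, I, d)) (Function('X')(d) = Add(Mul(d, Pow(I, -1)), Mul(-3, Pow(4, -1))) = Add(Mul(d, Mul(-1, I)), Mul(-3, Rational(1, 4))) = Add(Mul(-1, I, d), Rational(-3, 4)) = Add(Rational(-3, 4), Mul(-1, I, d)))
Mul(Function('X')(Function('P')(1)), -65) = Mul(Add(Rational(-3, 4), Mul(-1, I, Mul(4, 1, Add(2, 1)))), -65) = Mul(Add(Rational(-3, 4), Mul(-1, I, Mul(4, 1, 3))), -65) = Mul(Add(Rational(-3, 4), Mul(-1, I, 12)), -65) = Mul(Add(Rational(-3, 4), Mul(-12, I)), -65) = Add(Rational(195, 4), Mul(780, I))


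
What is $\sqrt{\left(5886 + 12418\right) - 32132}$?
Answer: $2 i \sqrt{3457} \approx 117.59 i$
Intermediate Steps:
$\sqrt{\left(5886 + 12418\right) - 32132} = \sqrt{18304 - 32132} = \sqrt{-13828} = 2 i \sqrt{3457}$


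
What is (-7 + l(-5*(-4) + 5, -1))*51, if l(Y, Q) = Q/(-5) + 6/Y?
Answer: -8364/25 ≈ -334.56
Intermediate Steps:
l(Y, Q) = 6/Y - Q/5 (l(Y, Q) = Q*(-1/5) + 6/Y = -Q/5 + 6/Y = 6/Y - Q/5)
(-7 + l(-5*(-4) + 5, -1))*51 = (-7 + (6/(-5*(-4) + 5) - 1/5*(-1)))*51 = (-7 + (6/(20 + 5) + 1/5))*51 = (-7 + (6/25 + 1/5))*51 = (-7 + 11/25)*51 = -164/25*51 = -8364/25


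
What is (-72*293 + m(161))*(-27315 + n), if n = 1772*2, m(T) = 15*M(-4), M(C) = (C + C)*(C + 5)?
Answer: 504325536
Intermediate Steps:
M(C) = 2*C*(5 + C) (M(C) = (2*C)*(5 + C) = 2*C*(5 + C))
m(T) = -120 (m(T) = 15*(2*(-4)*(5 - 4)) = 15*(2*(-4)*1) = 15*(-8) = -120)
n = 3544
(-72*293 + m(161))*(-27315 + n) = (-72*293 - 120)*(-27315 + 3544) = (-21096 - 120)*(-23771) = -21216*(-23771) = 504325536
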